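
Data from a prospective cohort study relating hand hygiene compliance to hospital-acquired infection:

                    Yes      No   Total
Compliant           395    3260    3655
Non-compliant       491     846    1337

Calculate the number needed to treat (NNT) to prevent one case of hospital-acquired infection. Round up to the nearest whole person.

Risk in treated group = 395/3655 = 0.10807; risk in control = 491/1337 = 0.36724.
Absolute risk reduction = 0.36724 − 0.10807 = 0.25917
NNT = 1 / ARR = 1 / 0.25917 = 3.858 → round up → 4

4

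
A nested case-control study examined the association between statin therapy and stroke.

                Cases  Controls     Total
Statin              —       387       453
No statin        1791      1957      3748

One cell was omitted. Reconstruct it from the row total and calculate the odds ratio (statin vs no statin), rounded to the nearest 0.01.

The missing cell is in the exposed row: 453 − 387 = 66.
So a = 66, b = 387, c = 1791, d = 1957.
OR = (a·d)/(b·c) = (66 × 1957) / (387 × 1791) = 129162 / 693117 = 0.18635

0.19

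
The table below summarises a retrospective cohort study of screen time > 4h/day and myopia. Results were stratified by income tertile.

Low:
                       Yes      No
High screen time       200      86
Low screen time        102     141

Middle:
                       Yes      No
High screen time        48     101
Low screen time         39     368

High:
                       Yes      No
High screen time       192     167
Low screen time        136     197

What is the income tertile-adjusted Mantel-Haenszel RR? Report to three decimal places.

RR_MH = Σ(aᵢ·n₀ᵢ/nᵢ) / Σ(cᵢ·n₁ᵢ/nᵢ), with n₁ᵢ = aᵢ+bᵢ (exposed), n₀ᵢ = cᵢ+dᵢ (unexposed), nᵢ = n₁ᵢ+n₀ᵢ.
Stratum 1 (Low): n₁ = 286, n₀ = 243, n = 529; a·n₀/n = 200·243/529 = 91.8715; c·n₁/n = 102·286/529 = 55.1456
Stratum 2 (Middle): n₁ = 149, n₀ = 407, n = 556; a·n₀/n = 48·407/556 = 35.1367; c·n₁/n = 39·149/556 = 10.4514
Stratum 3 (High): n₁ = 359, n₀ = 333, n = 692; a·n₀/n = 192·333/692 = 92.3931; c·n₁/n = 136·359/692 = 70.5549
RR_MH = (91.8715 + 35.1367 + 92.3931) / (55.1456 + 10.4514 + 70.5549) = 219.4012 / 136.1519 = 1.61144

1.611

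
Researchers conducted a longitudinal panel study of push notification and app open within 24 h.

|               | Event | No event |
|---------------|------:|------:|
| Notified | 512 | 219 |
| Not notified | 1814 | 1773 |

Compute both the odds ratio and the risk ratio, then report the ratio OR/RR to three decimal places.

1.650

Cells: a = 512, b = 219, c = 1814, d = 1773.
OR = (512·1773)/(219·1814) = 907776/397266 = 2.28506
Risk in exposed = 512/731 = 0.70041; risk in unexposed = 1814/3587 = 0.50572; RR = 1.38499
OR/RR = 2.28506 / 1.38499 = 1.64987
The outcome is not rare, so the OR lies further from 1 than the RR.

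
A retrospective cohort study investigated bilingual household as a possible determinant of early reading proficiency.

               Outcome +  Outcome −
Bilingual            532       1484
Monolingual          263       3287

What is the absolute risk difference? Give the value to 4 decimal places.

0.1898

Cells: a = 532, b = 1484, c = 263, d = 3287.
Risk in exposed = 532/2016 = 0.263889; risk in unexposed = 263/3550 = 0.074085.
Risk difference = 0.263889 − 0.074085 = 0.189804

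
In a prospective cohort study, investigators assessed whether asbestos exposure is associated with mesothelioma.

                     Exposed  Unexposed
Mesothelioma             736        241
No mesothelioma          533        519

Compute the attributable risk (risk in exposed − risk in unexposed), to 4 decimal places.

0.2629

Reading the table with exposure as columns: a = 736 (Exposed, case), b = 533 (Exposed, non-case), c = 241 (Unexposed, case), d = 519.
Risk in exposed = 736/1269 = 0.579984; risk in unexposed = 241/760 = 0.317105.
Risk difference = 0.579984 − 0.317105 = 0.262879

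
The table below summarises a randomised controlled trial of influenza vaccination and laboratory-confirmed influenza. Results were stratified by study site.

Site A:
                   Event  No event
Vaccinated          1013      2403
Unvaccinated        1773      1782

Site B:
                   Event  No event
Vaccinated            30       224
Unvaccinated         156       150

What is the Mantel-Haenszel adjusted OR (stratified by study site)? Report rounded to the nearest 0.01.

0.40

OR_MH = Σ(aᵢdᵢ/nᵢ) / Σ(bᵢcᵢ/nᵢ), where nᵢ is the stratum total.
Stratum 1 (Site A): n = 6971; a·d/n = 1013·1782/6971 = 258.9537; b·c/n = 2403·1773/6971 = 611.1776
Stratum 2 (Site B): n = 560; a·d/n = 30·150/560 = 8.0357; b·c/n = 224·156/560 = 62.4000
OR_MH = (258.9537 + 8.0357) / (611.1776 + 62.4000) = 266.9894 / 673.5776 = 0.39638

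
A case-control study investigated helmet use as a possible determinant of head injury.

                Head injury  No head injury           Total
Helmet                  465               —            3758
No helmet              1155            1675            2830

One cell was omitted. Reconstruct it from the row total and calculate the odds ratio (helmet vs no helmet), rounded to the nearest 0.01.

0.20

The missing cell is in the exposed row: 3758 − 465 = 3293.
So a = 465, b = 3293, c = 1155, d = 1675.
OR = (a·d)/(b·c) = (465 × 1675) / (3293 × 1155) = 778875 / 3803415 = 0.20478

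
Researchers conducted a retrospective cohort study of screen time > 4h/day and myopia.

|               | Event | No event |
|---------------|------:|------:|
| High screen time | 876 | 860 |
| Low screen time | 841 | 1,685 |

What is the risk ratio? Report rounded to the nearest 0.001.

1.516

Cells: a = 876, b = 860, c = 841, d = 1685.
Risk in exposed = 876/1736 = 0.50461; risk in unexposed = 841/2526 = 0.33294.
RR = 0.50461 / 0.33294 = 1.51562
The risk among the exposed is 1.52 times that among the unexposed.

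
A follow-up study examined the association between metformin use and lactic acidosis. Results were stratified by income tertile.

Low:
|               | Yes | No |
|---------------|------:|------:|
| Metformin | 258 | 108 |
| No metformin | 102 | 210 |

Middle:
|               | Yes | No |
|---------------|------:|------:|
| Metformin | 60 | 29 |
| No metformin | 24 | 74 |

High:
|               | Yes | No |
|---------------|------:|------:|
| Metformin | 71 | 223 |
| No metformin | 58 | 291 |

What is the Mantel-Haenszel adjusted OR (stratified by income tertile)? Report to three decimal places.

OR_MH = Σ(aᵢdᵢ/nᵢ) / Σ(bᵢcᵢ/nᵢ), where nᵢ is the stratum total.
Stratum 1 (Low): n = 678; a·d/n = 258·210/678 = 79.9115; b·c/n = 108·102/678 = 16.2478
Stratum 2 (Middle): n = 187; a·d/n = 60·74/187 = 23.7433; b·c/n = 29·24/187 = 3.7219
Stratum 3 (High): n = 643; a·d/n = 71·291/643 = 32.1322; b·c/n = 223·58/643 = 20.1151
OR_MH = (79.9115 + 23.7433 + 32.1322) / (16.2478 + 3.7219 + 20.1151) = 135.7870 / 40.0848 = 3.38749

3.387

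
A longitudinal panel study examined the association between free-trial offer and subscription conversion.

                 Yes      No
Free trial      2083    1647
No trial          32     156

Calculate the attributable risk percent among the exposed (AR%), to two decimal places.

Cells: a = 2083, b = 1647, c = 32, d = 156.
Risk in exposed = 2083/3730 = 0.55845; risk in unexposed = 32/188 = 0.17021.
RR = 0.55845/0.17021 = 3.28086
AR% = (RR − 1)/RR × 100 = (3.28086 − 1)/3.28086 × 100 = 69.5202%

69.52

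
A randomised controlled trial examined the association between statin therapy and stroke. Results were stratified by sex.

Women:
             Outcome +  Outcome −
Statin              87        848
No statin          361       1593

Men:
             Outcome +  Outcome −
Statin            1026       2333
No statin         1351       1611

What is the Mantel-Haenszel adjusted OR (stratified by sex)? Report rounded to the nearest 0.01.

0.51

OR_MH = Σ(aᵢdᵢ/nᵢ) / Σ(bᵢcᵢ/nᵢ), where nᵢ is the stratum total.
Stratum 1 (Women): n = 2889; a·d/n = 87·1593/2889 = 47.9720; b·c/n = 848·361/2889 = 105.9633
Stratum 2 (Men): n = 6321; a·d/n = 1026·1611/6321 = 261.4912; b·c/n = 2333·1351/6321 = 498.6368
OR_MH = (47.9720 + 261.4912) / (105.9633 + 498.6368) = 309.4632 / 604.6001 = 0.51185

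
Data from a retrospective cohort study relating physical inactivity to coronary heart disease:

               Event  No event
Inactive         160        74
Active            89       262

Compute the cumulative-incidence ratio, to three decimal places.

2.697

Cells: a = 160, b = 74, c = 89, d = 262.
Risk in exposed = 160/234 = 0.68376; risk in unexposed = 89/351 = 0.25356.
RR = 0.68376 / 0.25356 = 2.69663
The risk among the exposed is 2.70 times that among the unexposed.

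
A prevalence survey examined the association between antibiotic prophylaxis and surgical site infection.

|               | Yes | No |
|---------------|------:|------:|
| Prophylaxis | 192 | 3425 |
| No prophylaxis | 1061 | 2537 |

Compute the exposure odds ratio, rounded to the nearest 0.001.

0.134

Cells: a = 192, b = 3425, c = 1061, d = 2537.
OR = (a·d)/(b·c) = (192 × 2537) / (3425 × 1061) = 487104 / 3633925 = 0.13404
Exposure is associated with lower odds of surgical site infection (OR = 0.13 < 1).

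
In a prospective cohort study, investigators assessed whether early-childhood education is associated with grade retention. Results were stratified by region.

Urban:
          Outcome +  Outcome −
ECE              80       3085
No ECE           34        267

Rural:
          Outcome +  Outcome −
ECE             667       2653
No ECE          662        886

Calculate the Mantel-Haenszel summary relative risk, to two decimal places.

RR_MH = Σ(aᵢ·n₀ᵢ/nᵢ) / Σ(cᵢ·n₁ᵢ/nᵢ), with n₁ᵢ = aᵢ+bᵢ (exposed), n₀ᵢ = cᵢ+dᵢ (unexposed), nᵢ = n₁ᵢ+n₀ᵢ.
Stratum 1 (Urban): n₁ = 3165, n₀ = 301, n = 3466; a·n₀/n = 80·301/3466 = 6.9475; c·n₁/n = 34·3165/3466 = 31.0473
Stratum 2 (Rural): n₁ = 3320, n₀ = 1548, n = 4868; a·n₀/n = 667·1548/4868 = 212.1027; c·n₁/n = 662·3320/4868 = 451.4873
RR_MH = (6.9475 + 212.1027) / (31.0473 + 451.4873) = 219.0502 / 482.5346 = 0.45396

0.45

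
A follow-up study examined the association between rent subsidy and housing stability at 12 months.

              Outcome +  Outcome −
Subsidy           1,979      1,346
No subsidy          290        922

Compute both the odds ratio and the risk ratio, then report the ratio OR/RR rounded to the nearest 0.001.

1.879

Cells: a = 1979, b = 1346, c = 290, d = 922.
OR = (1979·922)/(1346·290) = 1824638/390340 = 4.67448
Risk in exposed = 1979/3325 = 0.59519; risk in unexposed = 290/1212 = 0.23927; RR = 2.48748
OR/RR = 4.67448 / 2.48748 = 1.87921
The outcome is not rare, so the OR lies further from 1 than the RR.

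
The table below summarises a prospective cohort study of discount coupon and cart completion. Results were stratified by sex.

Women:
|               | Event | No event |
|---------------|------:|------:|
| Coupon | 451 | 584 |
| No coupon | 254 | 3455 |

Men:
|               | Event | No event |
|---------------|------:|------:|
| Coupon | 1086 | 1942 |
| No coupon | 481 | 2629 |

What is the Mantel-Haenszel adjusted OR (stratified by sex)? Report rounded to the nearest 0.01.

OR_MH = Σ(aᵢdᵢ/nᵢ) / Σ(bᵢcᵢ/nᵢ), where nᵢ is the stratum total.
Stratum 1 (Women): n = 4744; a·d/n = 451·3455/4744 = 328.4581; b·c/n = 584·254/4744 = 31.2681
Stratum 2 (Men): n = 6138; a·d/n = 1086·2629/6138 = 465.1505; b·c/n = 1942·481/6138 = 152.1834
OR_MH = (328.4581 + 465.1505) / (31.2681 + 152.1834) = 793.6086 / 183.4516 = 4.32598

4.33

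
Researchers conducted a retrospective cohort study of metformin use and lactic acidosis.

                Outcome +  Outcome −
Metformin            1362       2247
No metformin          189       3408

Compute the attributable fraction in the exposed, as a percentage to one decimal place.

86.1

Cells: a = 1362, b = 2247, c = 189, d = 3408.
Risk in exposed = 1362/3609 = 0.37739; risk in unexposed = 189/3597 = 0.05254.
RR = 0.37739/0.05254 = 7.18239
AR% = (RR − 1)/RR × 100 = (7.18239 − 1)/7.18239 × 100 = 86.0771%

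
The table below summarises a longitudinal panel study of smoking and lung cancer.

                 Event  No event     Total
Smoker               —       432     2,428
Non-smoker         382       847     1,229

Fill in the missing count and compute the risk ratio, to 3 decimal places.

The missing cell is in the exposed row: 2428 − 432 = 1996.
So a = 1996, b = 432, c = 382, d = 847.
RR = [a/(a+b)] / [c/(c+d)] = (1996/2428) / (382/1229) = 0.82208/0.31082 = 2.64485

2.645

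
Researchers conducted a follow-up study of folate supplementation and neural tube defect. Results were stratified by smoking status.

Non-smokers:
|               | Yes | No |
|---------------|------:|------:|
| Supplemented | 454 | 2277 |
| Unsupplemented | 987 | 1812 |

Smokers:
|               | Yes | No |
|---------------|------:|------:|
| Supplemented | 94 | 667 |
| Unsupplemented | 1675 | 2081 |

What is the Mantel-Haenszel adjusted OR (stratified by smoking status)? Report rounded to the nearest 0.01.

0.29

OR_MH = Σ(aᵢdᵢ/nᵢ) / Σ(bᵢcᵢ/nᵢ), where nᵢ is the stratum total.
Stratum 1 (Non-smokers): n = 5530; a·d/n = 454·1812/5530 = 148.7609; b·c/n = 2277·987/5530 = 406.4013
Stratum 2 (Smokers): n = 4517; a·d/n = 94·2081/4517 = 43.3062; b·c/n = 667·1675/4517 = 247.3378
OR_MH = (148.7609 + 43.3062) / (406.4013 + 247.3378) = 192.0671 / 653.7391 = 0.29380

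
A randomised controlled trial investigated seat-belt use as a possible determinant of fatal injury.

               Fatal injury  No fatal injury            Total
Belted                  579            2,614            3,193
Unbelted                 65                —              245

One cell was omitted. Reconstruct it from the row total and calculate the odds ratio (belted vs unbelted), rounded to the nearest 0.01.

The missing cell is in the unexposed row: 245 − 65 = 180.
So a = 579, b = 2614, c = 65, d = 180.
OR = (a·d)/(b·c) = (579 × 180) / (2614 × 65) = 104220 / 169910 = 0.61338

0.61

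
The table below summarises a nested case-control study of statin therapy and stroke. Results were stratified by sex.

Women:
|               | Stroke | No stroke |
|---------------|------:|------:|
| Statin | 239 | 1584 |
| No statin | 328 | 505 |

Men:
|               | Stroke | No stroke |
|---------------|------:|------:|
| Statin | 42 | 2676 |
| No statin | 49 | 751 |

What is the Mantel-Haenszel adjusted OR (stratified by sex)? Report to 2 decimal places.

0.23

OR_MH = Σ(aᵢdᵢ/nᵢ) / Σ(bᵢcᵢ/nᵢ), where nᵢ is the stratum total.
Stratum 1 (Women): n = 2656; a·d/n = 239·505/2656 = 45.4424; b·c/n = 1584·328/2656 = 195.6145
Stratum 2 (Men): n = 3518; a·d/n = 42·751/3518 = 8.9659; b·c/n = 2676·49/3518 = 37.2723
OR_MH = (45.4424 + 8.9659) / (195.6145 + 37.2723) = 54.4083 / 232.8868 = 0.23363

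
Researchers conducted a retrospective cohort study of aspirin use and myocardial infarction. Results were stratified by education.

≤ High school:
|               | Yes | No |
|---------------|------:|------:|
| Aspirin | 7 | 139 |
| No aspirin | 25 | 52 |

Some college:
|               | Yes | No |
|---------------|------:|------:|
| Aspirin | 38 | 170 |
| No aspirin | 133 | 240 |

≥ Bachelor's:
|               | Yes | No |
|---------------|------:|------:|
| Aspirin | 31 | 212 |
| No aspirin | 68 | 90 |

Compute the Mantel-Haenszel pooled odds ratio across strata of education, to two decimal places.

OR_MH = Σ(aᵢdᵢ/nᵢ) / Σ(bᵢcᵢ/nᵢ), where nᵢ is the stratum total.
Stratum 1 (≤ High school): n = 223; a·d/n = 7·52/223 = 1.6323; b·c/n = 139·25/223 = 15.5830
Stratum 2 (Some college): n = 581; a·d/n = 38·240/581 = 15.6971; b·c/n = 170·133/581 = 38.9157
Stratum 3 (≥ Bachelor's): n = 401; a·d/n = 31·90/401 = 6.9576; b·c/n = 212·68/401 = 35.9501
OR_MH = (1.6323 + 15.6971 + 6.9576) / (15.5830 + 38.9157 + 35.9501) = 24.2870 / 90.4487 = 0.26852

0.27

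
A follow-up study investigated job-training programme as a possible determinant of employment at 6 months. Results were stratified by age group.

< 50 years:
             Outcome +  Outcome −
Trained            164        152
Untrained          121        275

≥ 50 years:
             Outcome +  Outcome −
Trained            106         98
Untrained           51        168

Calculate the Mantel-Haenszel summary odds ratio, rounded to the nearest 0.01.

OR_MH = Σ(aᵢdᵢ/nᵢ) / Σ(bᵢcᵢ/nᵢ), where nᵢ is the stratum total.
Stratum 1 (< 50 years): n = 712; a·d/n = 164·275/712 = 63.3427; b·c/n = 152·121/712 = 25.8315
Stratum 2 (≥ 50 years): n = 423; a·d/n = 106·168/423 = 42.0993; b·c/n = 98·51/423 = 11.8156
OR_MH = (63.3427 + 42.0993) / (25.8315 + 11.8156) = 105.4420 / 37.6471 = 2.80080

2.80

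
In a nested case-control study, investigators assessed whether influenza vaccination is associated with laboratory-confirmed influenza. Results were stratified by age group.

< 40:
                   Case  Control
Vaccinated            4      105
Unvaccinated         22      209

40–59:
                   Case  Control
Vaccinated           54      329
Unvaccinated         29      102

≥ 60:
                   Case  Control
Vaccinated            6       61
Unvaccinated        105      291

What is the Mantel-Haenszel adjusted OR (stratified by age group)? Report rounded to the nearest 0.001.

OR_MH = Σ(aᵢdᵢ/nᵢ) / Σ(bᵢcᵢ/nᵢ), where nᵢ is the stratum total.
Stratum 1 (< 40): n = 340; a·d/n = 4·209/340 = 2.4588; b·c/n = 105·22/340 = 6.7941
Stratum 2 (40–59): n = 514; a·d/n = 54·102/514 = 10.7160; b·c/n = 329·29/514 = 18.5623
Stratum 3 (≥ 60): n = 463; a·d/n = 6·291/463 = 3.7711; b·c/n = 61·105/463 = 13.8337
OR_MH = (2.4588 + 10.7160 + 3.7711) / (6.7941 + 18.5623 + 13.8337) = 16.9458 / 39.1901 = 0.43240

0.432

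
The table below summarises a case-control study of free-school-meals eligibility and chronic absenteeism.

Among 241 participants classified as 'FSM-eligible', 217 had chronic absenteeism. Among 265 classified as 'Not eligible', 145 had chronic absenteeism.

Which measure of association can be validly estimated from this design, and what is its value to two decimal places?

From the description: a = 217, b = 24, c = 145, d = 120.
This is a case-control study: participants were sampled on outcome status, so risks in the source population cannot be estimated directly — relative risk is not valid here. The odds ratio is the appropriate measure.
OR = (a·d)/(b·c) = (217 × 120) / (24 × 145) = 26040 / 3480 = 7.48276

7.48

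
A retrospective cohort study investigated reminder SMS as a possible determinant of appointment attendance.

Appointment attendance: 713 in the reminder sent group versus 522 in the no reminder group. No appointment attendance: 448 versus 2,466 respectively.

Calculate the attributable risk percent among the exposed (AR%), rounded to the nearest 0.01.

From the description: a = 713, b = 448, c = 522, d = 2466.
Risk in exposed = 713/1161 = 0.61413; risk in unexposed = 522/2988 = 0.17470.
RR = 0.61413/0.17470 = 3.51534
AR% = (RR − 1)/RR × 100 = (3.51534 − 1)/3.51534 × 100 = 71.5533%

71.55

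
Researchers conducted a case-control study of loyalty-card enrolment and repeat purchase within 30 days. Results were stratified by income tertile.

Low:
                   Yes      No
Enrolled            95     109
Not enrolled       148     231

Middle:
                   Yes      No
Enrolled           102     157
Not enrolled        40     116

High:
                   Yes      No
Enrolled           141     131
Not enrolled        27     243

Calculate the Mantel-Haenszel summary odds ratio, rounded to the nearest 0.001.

2.623

OR_MH = Σ(aᵢdᵢ/nᵢ) / Σ(bᵢcᵢ/nᵢ), where nᵢ is the stratum total.
Stratum 1 (Low): n = 583; a·d/n = 95·231/583 = 37.6415; b·c/n = 109·148/583 = 27.6707
Stratum 2 (Middle): n = 415; a·d/n = 102·116/415 = 28.5108; b·c/n = 157·40/415 = 15.1325
Stratum 3 (High): n = 542; a·d/n = 141·243/542 = 63.2159; b·c/n = 131·27/542 = 6.5258
OR_MH = (37.6415 + 28.5108 + 63.2159) / (27.6707 + 15.1325 + 6.5258) = 129.3682 / 49.3290 = 2.62256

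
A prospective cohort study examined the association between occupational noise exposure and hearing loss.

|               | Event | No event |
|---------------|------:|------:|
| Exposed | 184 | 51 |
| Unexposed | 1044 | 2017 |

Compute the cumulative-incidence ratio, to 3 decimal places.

2.296

Cells: a = 184, b = 51, c = 1044, d = 2017.
Risk in exposed = 184/235 = 0.78298; risk in unexposed = 1044/3061 = 0.34107.
RR = 0.78298 / 0.34107 = 2.29569
The risk among the exposed is 2.30 times that among the unexposed.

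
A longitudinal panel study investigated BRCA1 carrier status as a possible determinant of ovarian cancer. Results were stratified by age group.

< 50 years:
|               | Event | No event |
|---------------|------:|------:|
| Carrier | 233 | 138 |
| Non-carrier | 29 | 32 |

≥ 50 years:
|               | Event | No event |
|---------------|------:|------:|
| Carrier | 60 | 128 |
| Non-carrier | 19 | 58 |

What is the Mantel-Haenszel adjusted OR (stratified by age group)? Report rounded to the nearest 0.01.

1.65

OR_MH = Σ(aᵢdᵢ/nᵢ) / Σ(bᵢcᵢ/nᵢ), where nᵢ is the stratum total.
Stratum 1 (< 50 years): n = 432; a·d/n = 233·32/432 = 17.2593; b·c/n = 138·29/432 = 9.2639
Stratum 2 (≥ 50 years): n = 265; a·d/n = 60·58/265 = 13.1321; b·c/n = 128·19/265 = 9.1774
OR_MH = (17.2593 + 13.1321) / (9.2639 + 9.1774) = 30.3913 / 18.4412 = 1.64801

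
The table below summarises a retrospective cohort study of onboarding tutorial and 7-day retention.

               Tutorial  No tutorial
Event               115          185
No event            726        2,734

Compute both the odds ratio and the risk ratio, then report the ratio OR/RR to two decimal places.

Reading the table with exposure as columns: a = 115 (Tutorial, case), b = 726 (Tutorial, non-case), c = 185 (No tutorial, case), d = 2734.
OR = (115·2734)/(726·185) = 314410/134310 = 2.34093
Risk in exposed = 115/841 = 0.13674; risk in unexposed = 185/2919 = 0.06338; RR = 2.15757
OR/RR = 2.34093 / 2.15757 = 1.08499
The outcome is not rare, so the OR lies further from 1 than the RR.

1.08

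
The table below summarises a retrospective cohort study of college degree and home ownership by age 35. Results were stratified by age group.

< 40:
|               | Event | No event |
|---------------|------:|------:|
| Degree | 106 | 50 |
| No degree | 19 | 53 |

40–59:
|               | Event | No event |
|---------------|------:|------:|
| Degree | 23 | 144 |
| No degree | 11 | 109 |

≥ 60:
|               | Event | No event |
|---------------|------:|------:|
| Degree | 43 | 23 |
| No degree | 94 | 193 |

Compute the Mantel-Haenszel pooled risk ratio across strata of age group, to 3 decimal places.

2.111

RR_MH = Σ(aᵢ·n₀ᵢ/nᵢ) / Σ(cᵢ·n₁ᵢ/nᵢ), with n₁ᵢ = aᵢ+bᵢ (exposed), n₀ᵢ = cᵢ+dᵢ (unexposed), nᵢ = n₁ᵢ+n₀ᵢ.
Stratum 1 (< 40): n₁ = 156, n₀ = 72, n = 228; a·n₀/n = 106·72/228 = 33.4737; c·n₁/n = 19·156/228 = 13.0000
Stratum 2 (40–59): n₁ = 167, n₀ = 120, n = 287; a·n₀/n = 23·120/287 = 9.6167; c·n₁/n = 11·167/287 = 6.4007
Stratum 3 (≥ 60): n₁ = 66, n₀ = 287, n = 353; a·n₀/n = 43·287/353 = 34.9603; c·n₁/n = 94·66/353 = 17.5751
RR_MH = (33.4737 + 9.6167 + 34.9603) / (13.0000 + 6.4007 + 17.5751) = 78.0507 / 36.9758 = 2.11086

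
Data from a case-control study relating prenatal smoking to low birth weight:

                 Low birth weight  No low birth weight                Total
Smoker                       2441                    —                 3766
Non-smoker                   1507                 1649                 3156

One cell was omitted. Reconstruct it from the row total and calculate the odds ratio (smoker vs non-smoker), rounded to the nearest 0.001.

2.016

The missing cell is in the exposed row: 3766 − 2441 = 1325.
So a = 2441, b = 1325, c = 1507, d = 1649.
OR = (a·d)/(b·c) = (2441 × 1649) / (1325 × 1507) = 4025209 / 1996775 = 2.01586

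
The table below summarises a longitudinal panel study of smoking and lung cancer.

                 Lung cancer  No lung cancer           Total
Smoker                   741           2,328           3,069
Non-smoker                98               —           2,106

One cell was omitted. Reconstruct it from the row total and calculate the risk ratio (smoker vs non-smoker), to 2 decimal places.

The missing cell is in the unexposed row: 2106 − 98 = 2008.
So a = 741, b = 2328, c = 98, d = 2008.
RR = [a/(a+b)] / [c/(c+d)] = (741/3069) / (98/2106) = 0.24145/0.04653 = 5.18864

5.19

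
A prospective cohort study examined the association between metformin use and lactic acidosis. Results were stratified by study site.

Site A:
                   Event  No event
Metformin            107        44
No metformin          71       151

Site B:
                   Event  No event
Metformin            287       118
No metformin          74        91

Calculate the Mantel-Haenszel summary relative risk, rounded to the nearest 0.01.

1.80

RR_MH = Σ(aᵢ·n₀ᵢ/nᵢ) / Σ(cᵢ·n₁ᵢ/nᵢ), with n₁ᵢ = aᵢ+bᵢ (exposed), n₀ᵢ = cᵢ+dᵢ (unexposed), nᵢ = n₁ᵢ+n₀ᵢ.
Stratum 1 (Site A): n₁ = 151, n₀ = 222, n = 373; a·n₀/n = 107·222/373 = 63.6836; c·n₁/n = 71·151/373 = 28.7426
Stratum 2 (Site B): n₁ = 405, n₀ = 165, n = 570; a·n₀/n = 287·165/570 = 83.0789; c·n₁/n = 74·405/570 = 52.5789
RR_MH = (63.6836 + 83.0789) / (28.7426 + 52.5789) = 146.7626 / 81.3216 = 1.80472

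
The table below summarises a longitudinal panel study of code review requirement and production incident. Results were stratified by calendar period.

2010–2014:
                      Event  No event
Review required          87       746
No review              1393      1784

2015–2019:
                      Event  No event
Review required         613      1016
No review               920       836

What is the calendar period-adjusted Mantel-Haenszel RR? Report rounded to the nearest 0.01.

0.53

RR_MH = Σ(aᵢ·n₀ᵢ/nᵢ) / Σ(cᵢ·n₁ᵢ/nᵢ), with n₁ᵢ = aᵢ+bᵢ (exposed), n₀ᵢ = cᵢ+dᵢ (unexposed), nᵢ = n₁ᵢ+n₀ᵢ.
Stratum 1 (2010–2014): n₁ = 833, n₀ = 3177, n = 4010; a·n₀/n = 87·3177/4010 = 68.9274; c·n₁/n = 1393·833/4010 = 289.3688
Stratum 2 (2015–2019): n₁ = 1629, n₀ = 1756, n = 3385; a·n₀/n = 613·1756/3385 = 317.9994; c·n₁/n = 920·1629/3385 = 442.7415
RR_MH = (68.9274 + 317.9994) / (289.3688 + 442.7415) = 386.9268 / 732.1103 = 0.52851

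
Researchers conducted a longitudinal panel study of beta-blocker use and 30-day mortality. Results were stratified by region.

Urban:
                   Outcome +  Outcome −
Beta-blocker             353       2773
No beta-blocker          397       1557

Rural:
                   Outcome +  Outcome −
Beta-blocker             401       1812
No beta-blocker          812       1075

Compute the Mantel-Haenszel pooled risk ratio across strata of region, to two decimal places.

RR_MH = Σ(aᵢ·n₀ᵢ/nᵢ) / Σ(cᵢ·n₁ᵢ/nᵢ), with n₁ᵢ = aᵢ+bᵢ (exposed), n₀ᵢ = cᵢ+dᵢ (unexposed), nᵢ = n₁ᵢ+n₀ᵢ.
Stratum 1 (Urban): n₁ = 3126, n₀ = 1954, n = 5080; a·n₀/n = 353·1954/5080 = 135.7799; c·n₁/n = 397·3126/5080 = 244.2957
Stratum 2 (Rural): n₁ = 2213, n₀ = 1887, n = 4100; a·n₀/n = 401·1887/4100 = 184.5578; c·n₁/n = 812·2213/4100 = 438.2820
RR_MH = (135.7799 + 184.5578) / (244.2957 + 438.2820) = 320.3377 / 682.5776 = 0.46931

0.47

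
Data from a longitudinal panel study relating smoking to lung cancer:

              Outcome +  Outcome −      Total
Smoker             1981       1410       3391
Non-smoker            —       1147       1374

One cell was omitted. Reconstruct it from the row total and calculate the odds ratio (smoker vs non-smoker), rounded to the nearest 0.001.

7.099

The missing cell is in the unexposed row: 1374 − 1147 = 227.
So a = 1981, b = 1410, c = 227, d = 1147.
OR = (a·d)/(b·c) = (1981 × 1147) / (1410 × 227) = 2272207 / 320070 = 7.09909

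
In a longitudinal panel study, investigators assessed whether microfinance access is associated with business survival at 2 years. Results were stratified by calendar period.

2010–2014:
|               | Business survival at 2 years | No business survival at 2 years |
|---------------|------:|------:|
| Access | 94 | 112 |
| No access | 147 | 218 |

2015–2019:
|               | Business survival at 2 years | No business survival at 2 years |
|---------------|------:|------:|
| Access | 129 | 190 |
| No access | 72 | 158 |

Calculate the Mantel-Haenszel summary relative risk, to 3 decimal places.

1.203

RR_MH = Σ(aᵢ·n₀ᵢ/nᵢ) / Σ(cᵢ·n₁ᵢ/nᵢ), with n₁ᵢ = aᵢ+bᵢ (exposed), n₀ᵢ = cᵢ+dᵢ (unexposed), nᵢ = n₁ᵢ+n₀ᵢ.
Stratum 1 (2010–2014): n₁ = 206, n₀ = 365, n = 571; a·n₀/n = 94·365/571 = 60.0876; c·n₁/n = 147·206/571 = 53.0333
Stratum 2 (2015–2019): n₁ = 319, n₀ = 230, n = 549; a·n₀/n = 129·230/549 = 54.0437; c·n₁/n = 72·319/549 = 41.8361
RR_MH = (60.0876 + 54.0437) / (53.0333 + 41.8361) = 114.1313 / 94.8693 = 1.20304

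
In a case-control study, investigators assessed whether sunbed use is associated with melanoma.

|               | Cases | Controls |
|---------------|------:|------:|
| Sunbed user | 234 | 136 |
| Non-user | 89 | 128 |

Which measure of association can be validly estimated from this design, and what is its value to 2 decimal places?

Cells: a = 234, b = 136, c = 89, d = 128.
This is a case-control study: participants were sampled on outcome status, so risks in the source population cannot be estimated directly — relative risk is not valid here. The odds ratio is the appropriate measure.
OR = (a·d)/(b·c) = (234 × 128) / (136 × 89) = 29952 / 12104 = 2.47455

2.47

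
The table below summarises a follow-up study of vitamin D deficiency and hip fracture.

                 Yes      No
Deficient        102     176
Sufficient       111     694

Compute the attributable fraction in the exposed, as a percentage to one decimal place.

Cells: a = 102, b = 176, c = 111, d = 694.
Risk in exposed = 102/278 = 0.36691; risk in unexposed = 111/805 = 0.13789.
RR = 0.36691/0.13789 = 2.66090
AR% = (RR − 1)/RR × 100 = (2.66090 − 1)/2.66090 × 100 = 62.4187%

62.4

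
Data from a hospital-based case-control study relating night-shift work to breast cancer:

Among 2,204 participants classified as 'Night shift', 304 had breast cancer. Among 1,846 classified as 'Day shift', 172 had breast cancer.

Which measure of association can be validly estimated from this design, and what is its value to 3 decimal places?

From the description: a = 304, b = 1900, c = 172, d = 1674.
This is a hospital-based case-control study: participants were sampled on outcome status, so risks in the source population cannot be estimated directly — relative risk is not valid here. The odds ratio is the appropriate measure.
OR = (a·d)/(b·c) = (304 × 1674) / (1900 × 172) = 508896 / 326800 = 1.55721

1.557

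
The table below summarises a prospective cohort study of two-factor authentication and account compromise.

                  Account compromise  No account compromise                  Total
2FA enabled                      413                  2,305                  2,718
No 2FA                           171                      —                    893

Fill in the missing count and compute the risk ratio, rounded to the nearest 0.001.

0.794

The missing cell is in the unexposed row: 893 − 171 = 722.
So a = 413, b = 2305, c = 171, d = 722.
RR = [a/(a+b)] / [c/(c+d)] = (413/2718) / (171/893) = 0.15195/0.19149 = 0.79352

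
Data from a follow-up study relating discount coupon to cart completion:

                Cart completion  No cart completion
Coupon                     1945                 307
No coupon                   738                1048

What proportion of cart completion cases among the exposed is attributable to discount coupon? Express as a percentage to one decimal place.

52.2

Cells: a = 1945, b = 307, c = 738, d = 1048.
Risk in exposed = 1945/2252 = 0.86368; risk in unexposed = 738/1786 = 0.41321.
RR = 0.86368/0.41321 = 2.09014
AR% = (RR − 1)/RR × 100 = (2.09014 − 1)/2.09014 × 100 = 52.1564%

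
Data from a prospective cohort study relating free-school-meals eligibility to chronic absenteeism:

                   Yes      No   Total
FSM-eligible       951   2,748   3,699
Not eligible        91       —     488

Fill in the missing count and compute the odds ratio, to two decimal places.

1.51

The missing cell is in the unexposed row: 488 − 91 = 397.
So a = 951, b = 2748, c = 91, d = 397.
OR = (a·d)/(b·c) = (951 × 397) / (2748 × 91) = 377547 / 250068 = 1.50978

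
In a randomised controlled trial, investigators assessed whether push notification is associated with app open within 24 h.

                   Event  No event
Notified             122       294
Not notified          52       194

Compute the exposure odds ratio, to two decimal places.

1.55

Cells: a = 122, b = 294, c = 52, d = 194.
OR = (a·d)/(b·c) = (122 × 194) / (294 × 52) = 23668 / 15288 = 1.54814
The odds of app open within 24 h are about 1.55 times as high in the notified group.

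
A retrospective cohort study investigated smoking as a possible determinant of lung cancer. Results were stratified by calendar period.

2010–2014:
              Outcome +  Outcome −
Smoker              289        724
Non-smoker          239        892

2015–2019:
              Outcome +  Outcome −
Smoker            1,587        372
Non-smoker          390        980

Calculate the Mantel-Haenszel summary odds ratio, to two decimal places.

4.73

OR_MH = Σ(aᵢdᵢ/nᵢ) / Σ(bᵢcᵢ/nᵢ), where nᵢ is the stratum total.
Stratum 1 (2010–2014): n = 2144; a·d/n = 289·892/2144 = 120.2369; b·c/n = 724·239/2144 = 80.7071
Stratum 2 (2015–2019): n = 3329; a·d/n = 1587·980/3329 = 467.1853; b·c/n = 372·390/3329 = 43.5807
OR_MH = (120.2369 + 467.1853) / (80.7071 + 43.5807) = 587.4223 / 124.2877 = 4.72631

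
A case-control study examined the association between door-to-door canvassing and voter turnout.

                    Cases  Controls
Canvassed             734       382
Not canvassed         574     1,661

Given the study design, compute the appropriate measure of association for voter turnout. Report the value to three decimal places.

Cells: a = 734, b = 382, c = 574, d = 1661.
This is a case-control study: participants were sampled on outcome status, so risks in the source population cannot be estimated directly — relative risk is not valid here. The odds ratio is the appropriate measure.
OR = (a·d)/(b·c) = (734 × 1661) / (382 × 574) = 1219174 / 219268 = 5.56020

5.560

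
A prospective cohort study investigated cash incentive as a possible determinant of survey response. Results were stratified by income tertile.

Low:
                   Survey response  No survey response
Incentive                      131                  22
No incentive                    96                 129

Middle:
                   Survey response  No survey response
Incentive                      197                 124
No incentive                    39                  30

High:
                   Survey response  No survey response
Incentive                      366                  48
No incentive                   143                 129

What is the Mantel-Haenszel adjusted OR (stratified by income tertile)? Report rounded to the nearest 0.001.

OR_MH = Σ(aᵢdᵢ/nᵢ) / Σ(bᵢcᵢ/nᵢ), where nᵢ is the stratum total.
Stratum 1 (Low): n = 378; a·d/n = 131·129/378 = 44.7063; b·c/n = 22·96/378 = 5.5873
Stratum 2 (Middle): n = 390; a·d/n = 197·30/390 = 15.1538; b·c/n = 124·39/390 = 12.4000
Stratum 3 (High): n = 686; a·d/n = 366·129/686 = 68.8251; b·c/n = 48·143/686 = 10.0058
OR_MH = (44.7063 + 15.1538 + 68.8251) / (5.5873 + 12.4000 + 10.0058) = 128.6853 / 27.9931 = 4.59703

4.597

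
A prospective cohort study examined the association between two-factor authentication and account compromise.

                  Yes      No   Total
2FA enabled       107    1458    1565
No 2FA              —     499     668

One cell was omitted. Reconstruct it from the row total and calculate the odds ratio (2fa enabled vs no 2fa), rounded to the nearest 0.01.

0.22

The missing cell is in the unexposed row: 668 − 499 = 169.
So a = 107, b = 1458, c = 169, d = 499.
OR = (a·d)/(b·c) = (107 × 499) / (1458 × 169) = 53393 / 246402 = 0.21669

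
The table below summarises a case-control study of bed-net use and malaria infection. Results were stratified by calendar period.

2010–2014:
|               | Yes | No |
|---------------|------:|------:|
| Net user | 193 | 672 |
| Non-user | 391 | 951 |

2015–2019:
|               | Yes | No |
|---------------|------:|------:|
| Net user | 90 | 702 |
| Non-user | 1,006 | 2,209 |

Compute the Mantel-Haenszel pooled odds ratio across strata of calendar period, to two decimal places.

0.45

OR_MH = Σ(aᵢdᵢ/nᵢ) / Σ(bᵢcᵢ/nᵢ), where nᵢ is the stratum total.
Stratum 1 (2010–2014): n = 2207; a·d/n = 193·951/2207 = 83.1640; b·c/n = 672·391/2207 = 119.0539
Stratum 2 (2015–2019): n = 4007; a·d/n = 90·2209/4007 = 49.6157; b·c/n = 702·1006/4007 = 176.2446
OR_MH = (83.1640 + 49.6157) / (119.0539 + 176.2446) = 132.7797 / 295.2985 = 0.44965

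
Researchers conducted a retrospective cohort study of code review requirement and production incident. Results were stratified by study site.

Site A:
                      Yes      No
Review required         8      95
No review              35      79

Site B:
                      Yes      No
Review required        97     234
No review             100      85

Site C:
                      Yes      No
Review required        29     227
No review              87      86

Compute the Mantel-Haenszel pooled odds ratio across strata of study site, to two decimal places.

0.23

OR_MH = Σ(aᵢdᵢ/nᵢ) / Σ(bᵢcᵢ/nᵢ), where nᵢ is the stratum total.
Stratum 1 (Site A): n = 217; a·d/n = 8·79/217 = 2.9124; b·c/n = 95·35/217 = 15.3226
Stratum 2 (Site B): n = 516; a·d/n = 97·85/516 = 15.9787; b·c/n = 234·100/516 = 45.3488
Stratum 3 (Site C): n = 429; a·d/n = 29·86/429 = 5.8135; b·c/n = 227·87/429 = 46.0350
OR_MH = (2.9124 + 15.9787 + 5.8135) / (15.3226 + 45.3488 + 46.0350) = 24.7046 / 106.7064 = 0.23152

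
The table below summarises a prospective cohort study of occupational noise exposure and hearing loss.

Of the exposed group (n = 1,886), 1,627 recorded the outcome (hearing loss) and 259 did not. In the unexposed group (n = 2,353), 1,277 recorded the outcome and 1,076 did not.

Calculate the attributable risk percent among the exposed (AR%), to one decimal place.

From the description: a = 1627, b = 259, c = 1277, d = 1076.
Risk in exposed = 1627/1886 = 0.86267; risk in unexposed = 1277/2353 = 0.54271.
RR = 0.86267/0.54271 = 1.58956
AR% = (RR − 1)/RR × 100 = (1.58956 − 1)/1.58956 × 100 = 37.0895%

37.1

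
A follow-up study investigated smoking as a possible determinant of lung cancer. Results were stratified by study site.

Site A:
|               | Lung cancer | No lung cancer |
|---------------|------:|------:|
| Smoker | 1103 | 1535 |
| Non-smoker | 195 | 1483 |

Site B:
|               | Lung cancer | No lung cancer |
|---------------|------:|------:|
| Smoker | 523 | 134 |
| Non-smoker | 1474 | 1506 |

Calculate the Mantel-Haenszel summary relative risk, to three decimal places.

RR_MH = Σ(aᵢ·n₀ᵢ/nᵢ) / Σ(cᵢ·n₁ᵢ/nᵢ), with n₁ᵢ = aᵢ+bᵢ (exposed), n₀ᵢ = cᵢ+dᵢ (unexposed), nᵢ = n₁ᵢ+n₀ᵢ.
Stratum 1 (Site A): n₁ = 2638, n₀ = 1678, n = 4316; a·n₀/n = 1103·1678/4316 = 428.8309; c·n₁/n = 195·2638/4316 = 119.1867
Stratum 2 (Site B): n₁ = 657, n₀ = 2980, n = 3637; a·n₀/n = 523·2980/3637 = 428.5235; c·n₁/n = 1474·657/3637 = 266.2684
RR_MH = (428.8309 + 428.5235) / (119.1867 + 266.2684) = 857.3544 / 385.4551 = 2.22427

2.224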